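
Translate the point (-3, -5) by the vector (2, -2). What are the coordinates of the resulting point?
(-1, -7)

Translation by (2, -2):
x' = -3 + 2 = -1
y' = -5 + -2 = -7
Homogeneous matrix: [[1, 0, 2], [0, 1, -2], [0, 0, 1]]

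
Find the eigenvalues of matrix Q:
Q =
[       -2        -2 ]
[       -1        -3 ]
λ = -4, -1

Solve det(Q - λI) = 0. For a 2×2 matrix the characteristic equation is λ² - (trace)λ + det = 0.
trace(Q) = a + d = -2 - 3 = -5.
det(Q) = a*d - b*c = (-2)*(-3) - (-2)*(-1) = 6 - 2 = 4.
Characteristic equation: λ² - (-5)λ + (4) = 0.
Discriminant = (-5)² - 4*(4) = 25 - 16 = 9.
λ = (-5 ± √9) / 2 = (-5 ± 3) / 2 = -4, -1.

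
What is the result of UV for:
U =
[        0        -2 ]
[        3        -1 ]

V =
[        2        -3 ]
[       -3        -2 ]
UV =
[        6         4 ]
[        9        -7 ]

Matrix multiplication: (UV)[i][j] = sum over k of U[i][k] * V[k][j].
  (UV)[0][0] = (0)*(2) + (-2)*(-3) = 6
  (UV)[0][1] = (0)*(-3) + (-2)*(-2) = 4
  (UV)[1][0] = (3)*(2) + (-1)*(-3) = 9
  (UV)[1][1] = (3)*(-3) + (-1)*(-2) = -7
UV =
[        6         4 ]
[        9        -7 ]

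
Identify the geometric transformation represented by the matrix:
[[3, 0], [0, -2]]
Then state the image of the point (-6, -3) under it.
non-uniform scaling by (3, -2); image of (-6, -3) is (-18, 6)

This is diagonal with distinct entries, so it scales the x-axis by 3 and the y-axis by -2.
The matrix [[3, 0], [0, -2]] represents: non-uniform scaling by (3, -2).
Applying it to (-6, -3): [3·-6 + 0·-3, 0·-6 + -2·-3] = (-18, 6).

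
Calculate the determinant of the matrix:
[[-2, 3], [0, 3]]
-6

For a 2×2 matrix [[a, b], [c, d]], det = ad - bc
det = (-2)(3) - (3)(0) = -6 - 0 = -6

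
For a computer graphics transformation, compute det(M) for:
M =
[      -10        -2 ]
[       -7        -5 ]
det(M) = 36

For a 2×2 matrix [[a, b], [c, d]], det = a*d - b*c.
det(M) = (-10)*(-5) - (-2)*(-7) = 50 - 14 = 36.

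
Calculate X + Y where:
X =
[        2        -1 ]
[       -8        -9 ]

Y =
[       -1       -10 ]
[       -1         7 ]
X + Y =
[        1       -11 ]
[       -9        -2 ]

Matrix addition is elementwise: (X+Y)[i][j] = X[i][j] + Y[i][j].
  (X+Y)[0][0] = (2) + (-1) = 1
  (X+Y)[0][1] = (-1) + (-10) = -11
  (X+Y)[1][0] = (-8) + (-1) = -9
  (X+Y)[1][1] = (-9) + (7) = -2
X + Y =
[        1       -11 ]
[       -9        -2 ]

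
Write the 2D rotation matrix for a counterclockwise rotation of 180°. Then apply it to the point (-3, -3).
R = [[-1, 0], [0, -1]]; R·(-3, -3) = (3, 3)

Rotation matrix formula: R(θ) = [[cos θ, -sin θ], [sin θ, cos θ]]
For θ = 180°:
cos(180°) = -1
sin(180°) = 0
R = [[-1, 0], [0, -1]]
Apply to (-3, -3): [-1·-3 + (0)·-3, 0·-3 + -1·-3] = (3, 3)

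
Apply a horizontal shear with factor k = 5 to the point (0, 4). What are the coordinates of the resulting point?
(20, 4)

Shear matrix for horizontal shear with factor k = 5:
[[1, 5], [0, 1]]
Result: (0, 4) → (20, 4)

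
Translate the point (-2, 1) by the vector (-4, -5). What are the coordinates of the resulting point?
(-6, -4)

Translation by (-4, -5):
x' = -2 + -4 = -6
y' = 1 + -5 = -4
Homogeneous matrix: [[1, 0, -4], [0, 1, -5], [0, 0, 1]]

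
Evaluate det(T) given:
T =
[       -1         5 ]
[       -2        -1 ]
det(T) = 11

For a 2×2 matrix [[a, b], [c, d]], det = a*d - b*c.
det(T) = (-1)*(-1) - (5)*(-2) = 1 + 10 = 11.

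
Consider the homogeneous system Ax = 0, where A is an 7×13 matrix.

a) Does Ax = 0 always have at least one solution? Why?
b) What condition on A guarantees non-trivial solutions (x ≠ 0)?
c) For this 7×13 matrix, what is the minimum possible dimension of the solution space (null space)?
a) Yes, x = 0 is always a solution. b) When A has linearly dependent columns (rank < n). c) Minimum nullity = 6.

a) x = 0 satisfies A·0 = 0, so the zero vector is always a solution.
b) Non-trivial solutions exist iff the columns of A are linearly dependent, equivalently rank(A) < n (the number of columns).
c) By rank-nullity, rank(A) + nullity(A) = n = 13. Since A has only 7 rows, rank(A) ≤ 7, so nullity(A) ≥ 13 - 7 = 6.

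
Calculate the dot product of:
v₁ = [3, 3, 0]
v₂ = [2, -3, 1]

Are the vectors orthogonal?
-3, No

The dot product is the sum of products of corresponding components.
v₁·v₂ = (3)*(2) + (3)*(-3) + (0)*(1) = 6 - 9 + 0 = -3.
Two vectors are orthogonal iff their dot product is 0; here the dot product is -3, so the vectors are not orthogonal.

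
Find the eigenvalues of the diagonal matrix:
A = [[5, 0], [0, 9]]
λ₁ = 5, λ₂ = 9

The characteristic polynomial of A is det(A - λI) = (5 - λ)(9 - λ) = 0.
The roots are λ = 5 and λ = 9, so the eigenvalues are the diagonal entries.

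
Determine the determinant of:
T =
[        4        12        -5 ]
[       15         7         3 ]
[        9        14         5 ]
det(T) = -1339

Expand along row 0 (cofactor expansion): det(T) = a*(e*i - f*h) - b*(d*i - f*g) + c*(d*h - e*g), where the 3×3 is [[a, b, c], [d, e, f], [g, h, i]].
Minor M_00 = (7)*(5) - (3)*(14) = 35 - 42 = -7.
Minor M_01 = (15)*(5) - (3)*(9) = 75 - 27 = 48.
Minor M_02 = (15)*(14) - (7)*(9) = 210 - 63 = 147.
det(T) = (4)*(-7) - (12)*(48) + (-5)*(147) = -28 - 576 - 735 = -1339.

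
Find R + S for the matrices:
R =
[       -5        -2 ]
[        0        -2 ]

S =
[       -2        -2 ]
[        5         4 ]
R + S =
[       -7        -4 ]
[        5         2 ]

Matrix addition is elementwise: (R+S)[i][j] = R[i][j] + S[i][j].
  (R+S)[0][0] = (-5) + (-2) = -7
  (R+S)[0][1] = (-2) + (-2) = -4
  (R+S)[1][0] = (0) + (5) = 5
  (R+S)[1][1] = (-2) + (4) = 2
R + S =
[       -7        -4 ]
[        5         2 ]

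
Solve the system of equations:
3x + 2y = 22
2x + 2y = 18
x = 4, y = 5

Use elimination (row reduction):
Equation 1: 3x + 2y = 22.
Equation 2: 2x + 2y = 18.
Multiply Eq1 by 2 and Eq2 by 3: 6x + 4y = 44;  6x + 6y = 54.
Subtract: (2)y = 10, so y = 5.
Back-substitute into Eq1: 3x + 2*(5) = 22, so x = 4.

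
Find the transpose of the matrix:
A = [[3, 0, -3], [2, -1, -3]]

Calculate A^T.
[[3, 2], [0, -1], [-3, -3]]

The transpose sends entry (i,j) to (j,i); rows become columns.
Row 0 of A: [3, 0, -3] -> column 0 of A^T.
Row 1 of A: [2, -1, -3] -> column 1 of A^T.
A^T = [[3, 2], [0, -1], [-3, -3]]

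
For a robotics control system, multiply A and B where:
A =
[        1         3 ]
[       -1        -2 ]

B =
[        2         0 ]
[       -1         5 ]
AB =
[       -1        15 ]
[        0       -10 ]

Matrix multiplication: (AB)[i][j] = sum over k of A[i][k] * B[k][j].
  (AB)[0][0] = (1)*(2) + (3)*(-1) = -1
  (AB)[0][1] = (1)*(0) + (3)*(5) = 15
  (AB)[1][0] = (-1)*(2) + (-2)*(-1) = 0
  (AB)[1][1] = (-1)*(0) + (-2)*(5) = -10
AB =
[       -1        15 ]
[        0       -10 ]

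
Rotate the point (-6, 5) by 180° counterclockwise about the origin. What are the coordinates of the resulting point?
(6, -5)

Rotation matrix R(θ) = [[cos θ, -sin θ], [sin θ, cos θ]]; for θ = 180°:
R = [[-1, 0], [0, -1]]
Result: R × [-6, 5]ᵀ = [-1·-6 + (0)·5, 0·-6 + (-1)·5]ᵀ = (6, -5)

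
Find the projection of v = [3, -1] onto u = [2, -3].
[18/13, -27/13]

The projection of v onto u is proj_u(v) = ((v·u) / (u·u)) · u.
v·u = (3)*(2) + (-1)*(-3) = 9.
u·u = (2)*(2) + (-3)*(-3) = 13.
coefficient = 9 / 13 = 9/13.
proj_u(v) = 9/13 · [2, -3] = [18/13, -27/13].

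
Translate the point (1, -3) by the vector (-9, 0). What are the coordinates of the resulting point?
(-8, -3)

Translation by (-9, 0):
x' = 1 + -9 = -8
y' = -3 + 0 = -3
Homogeneous matrix: [[1, 0, -9], [0, 1, 0], [0, 0, 1]]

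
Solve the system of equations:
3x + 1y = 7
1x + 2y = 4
x = 2, y = 1

Use elimination (row reduction):
Equation 1: 3x + 1y = 7.
Equation 2: 1x + 2y = 4.
Multiply Eq1 by 1 and Eq2 by 3: 3x + 1y = 7;  3x + 6y = 12.
Subtract: (5)y = 5, so y = 1.
Back-substitute into Eq1: 3x + 1*(1) = 7, so x = 2.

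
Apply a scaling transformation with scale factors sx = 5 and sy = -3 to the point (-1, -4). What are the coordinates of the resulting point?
(-5, 12)

Scaling matrix:
[[5, 0], [0, -3]]
Result: (-1 × 5, -4 × -3) = (-5, 12)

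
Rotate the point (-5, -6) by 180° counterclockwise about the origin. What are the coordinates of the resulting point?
(5, 6)

Rotation matrix R(θ) = [[cos θ, -sin θ], [sin θ, cos θ]]; for θ = 180°:
R = [[-1, 0], [0, -1]]
Result: R × [-5, -6]ᵀ = [-1·-5 + (0)·-6, 0·-5 + (-1)·-6]ᵀ = (5, 6)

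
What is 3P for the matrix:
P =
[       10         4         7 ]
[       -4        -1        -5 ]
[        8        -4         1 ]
3P =
[       30        12        21 ]
[      -12        -3       -15 ]
[       24       -12         3 ]

Scalar multiplication is elementwise: (3P)[i][j] = 3 * P[i][j].
  (3P)[0][0] = 3 * (10) = 30
  (3P)[0][1] = 3 * (4) = 12
  (3P)[0][2] = 3 * (7) = 21
  (3P)[1][0] = 3 * (-4) = -12
  (3P)[1][1] = 3 * (-1) = -3
  (3P)[1][2] = 3 * (-5) = -15
  (3P)[2][0] = 3 * (8) = 24
  (3P)[2][1] = 3 * (-4) = -12
  (3P)[2][2] = 3 * (1) = 3
3P =
[       30        12        21 ]
[      -12        -3       -15 ]
[       24       -12         3 ]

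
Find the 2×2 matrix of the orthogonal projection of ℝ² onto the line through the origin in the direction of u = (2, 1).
[[4/5, 2/5], [2/5, 1/5]]

The orthogonal projection onto the line spanned by a nonzero vector u = (a, b) has matrix P = (u uᵀ) / (uᵀ u) = (1/(a² + b²)) · [[a², ab], [ab, b²]].
Here u = (2, 1), so a² + b² = 4 + 1 = 5.
P = (1/5) · [[4, 2], [2, 1]] = [[4/5, 2/5], [2/5, 1/5]].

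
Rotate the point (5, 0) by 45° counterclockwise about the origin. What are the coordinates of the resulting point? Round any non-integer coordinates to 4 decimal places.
(3.5355, 3.5355)

Rotation matrix R(θ) = [[cos θ, -sin θ], [sin θ, cos θ]]; for θ = 45°:
R = [[√2/2, -√2/2], [√2/2, √2/2]]
Result: R × [5, 0]ᵀ = [√2/2·5 + (-√2/2)·0, √2/2·5 + (√2/2)·0]ᵀ = (3.5355, 3.5355)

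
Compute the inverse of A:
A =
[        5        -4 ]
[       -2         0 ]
det(A) = -8
A⁻¹ =
[        0      -1/2 ]
[     -1/4      -5/8 ]

For a 2×2 matrix A = [[a, b], [c, d]] with det(A) ≠ 0, A⁻¹ = (1/det(A)) * [[d, -b], [-c, a]].
det(A) = (5)*(0) - (-4)*(-2) = 0 - 8 = -8.
A⁻¹ = (1/-8) * [[0, 4], [2, 5]].
Dividing each entry by -8 and reducing:
A⁻¹ =
[        0      -1/2 ]
[     -1/4      -5/8 ]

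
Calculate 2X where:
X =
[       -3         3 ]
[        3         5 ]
2X =
[       -6         6 ]
[        6        10 ]

Scalar multiplication is elementwise: (2X)[i][j] = 2 * X[i][j].
  (2X)[0][0] = 2 * (-3) = -6
  (2X)[0][1] = 2 * (3) = 6
  (2X)[1][0] = 2 * (3) = 6
  (2X)[1][1] = 2 * (5) = 10
2X =
[       -6         6 ]
[        6        10 ]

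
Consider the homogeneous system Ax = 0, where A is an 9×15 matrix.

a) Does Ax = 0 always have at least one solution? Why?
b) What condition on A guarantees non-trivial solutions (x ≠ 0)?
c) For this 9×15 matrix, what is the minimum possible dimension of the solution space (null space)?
a) Yes, x = 0 is always a solution. b) When A has linearly dependent columns (rank < n). c) Minimum nullity = 6.

a) x = 0 satisfies A·0 = 0, so the zero vector is always a solution.
b) Non-trivial solutions exist iff the columns of A are linearly dependent, equivalently rank(A) < n (the number of columns).
c) By rank-nullity, rank(A) + nullity(A) = n = 15. Since A has only 9 rows, rank(A) ≤ 9, so nullity(A) ≥ 15 - 9 = 6.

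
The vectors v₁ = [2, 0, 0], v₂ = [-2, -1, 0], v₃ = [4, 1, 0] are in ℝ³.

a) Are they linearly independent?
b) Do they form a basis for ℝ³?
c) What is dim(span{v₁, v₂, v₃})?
Not independent, not a basis, dim(span) = 2

Check whether v₃ can be written as a linear combination of v₁ and v₂.
v₃ = (1)·v₁ + (-1)·v₂ = [4, 1, 0], so the three vectors are linearly dependent.
Thus they do not form a basis for ℝ³, and dim(span{v₁, v₂, v₃}) = 2 (spanned by v₁ and v₂).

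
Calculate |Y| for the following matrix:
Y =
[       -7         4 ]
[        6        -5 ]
det(Y) = 11

For a 2×2 matrix [[a, b], [c, d]], det = a*d - b*c.
det(Y) = (-7)*(-5) - (4)*(6) = 35 - 24 = 11.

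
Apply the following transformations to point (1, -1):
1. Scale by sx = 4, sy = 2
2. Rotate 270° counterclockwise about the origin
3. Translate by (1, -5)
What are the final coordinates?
(-1, -9)

Step 1: Scale → (4, -2)
Step 2: Rotate 270° → (-2, -4)
Step 3: Translate → (-1, -9)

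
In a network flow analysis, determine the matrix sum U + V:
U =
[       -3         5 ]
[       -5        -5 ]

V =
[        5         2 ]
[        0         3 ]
U + V =
[        2         7 ]
[       -5        -2 ]

Matrix addition is elementwise: (U+V)[i][j] = U[i][j] + V[i][j].
  (U+V)[0][0] = (-3) + (5) = 2
  (U+V)[0][1] = (5) + (2) = 7
  (U+V)[1][0] = (-5) + (0) = -5
  (U+V)[1][1] = (-5) + (3) = -2
U + V =
[        2         7 ]
[       -5        -2 ]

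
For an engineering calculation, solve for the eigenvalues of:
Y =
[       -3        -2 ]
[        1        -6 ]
λ = -5, -4

Solve det(Y - λI) = 0. For a 2×2 matrix the characteristic equation is λ² - (trace)λ + det = 0.
trace(Y) = a + d = -3 - 6 = -9.
det(Y) = a*d - b*c = (-3)*(-6) - (-2)*(1) = 18 + 2 = 20.
Characteristic equation: λ² - (-9)λ + (20) = 0.
Discriminant = (-9)² - 4*(20) = 81 - 80 = 1.
λ = (-9 ± √1) / 2 = (-9 ± 1) / 2 = -5, -4.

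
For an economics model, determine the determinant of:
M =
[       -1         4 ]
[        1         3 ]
det(M) = -7

For a 2×2 matrix [[a, b], [c, d]], det = a*d - b*c.
det(M) = (-1)*(3) - (4)*(1) = -3 - 4 = -7.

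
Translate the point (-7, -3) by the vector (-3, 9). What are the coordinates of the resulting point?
(-10, 6)

Translation by (-3, 9):
x' = -7 + -3 = -10
y' = -3 + 9 = 6
Homogeneous matrix: [[1, 0, -3], [0, 1, 9], [0, 0, 1]]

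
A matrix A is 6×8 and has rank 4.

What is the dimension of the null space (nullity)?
4

The rank-nullity theorem for an m×n matrix states:
rank(A) + nullity(A) = n (the number of columns).
Here n = 8 and rank(A) = 4, so nullity(A) = 8 - 4 = 4.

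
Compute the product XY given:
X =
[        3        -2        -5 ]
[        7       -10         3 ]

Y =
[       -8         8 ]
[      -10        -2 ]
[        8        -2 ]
XY =
[      -44        38 ]
[       68        70 ]

Matrix multiplication: (XY)[i][j] = sum over k of X[i][k] * Y[k][j].
  (XY)[0][0] = (3)*(-8) + (-2)*(-10) + (-5)*(8) = -44
  (XY)[0][1] = (3)*(8) + (-2)*(-2) + (-5)*(-2) = 38
  (XY)[1][0] = (7)*(-8) + (-10)*(-10) + (3)*(8) = 68
  (XY)[1][1] = (7)*(8) + (-10)*(-2) + (3)*(-2) = 70
XY =
[      -44        38 ]
[       68        70 ]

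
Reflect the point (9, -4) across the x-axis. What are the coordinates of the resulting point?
(9, 4)

Reflection across x-axis: (9, -4) → (9, 4)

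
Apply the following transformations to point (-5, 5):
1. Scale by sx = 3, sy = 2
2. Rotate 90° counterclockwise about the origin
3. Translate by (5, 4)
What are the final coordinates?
(-5, -11)

Step 1: Scale → (-15, 10)
Step 2: Rotate 90° → (-10, -15)
Step 3: Translate → (-5, -11)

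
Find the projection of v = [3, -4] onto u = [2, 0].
[3, 0]

The projection of v onto u is proj_u(v) = ((v·u) / (u·u)) · u.
v·u = (3)*(2) + (-4)*(0) = 6.
u·u = (2)*(2) + (0)*(0) = 4.
coefficient = 6 / 4 = 3/2.
proj_u(v) = 3/2 · [2, 0] = [3, 0].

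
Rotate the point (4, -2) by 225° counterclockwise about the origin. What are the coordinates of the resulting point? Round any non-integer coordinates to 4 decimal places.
(-4.2426, -1.4142)

Rotation matrix R(θ) = [[cos θ, -sin θ], [sin θ, cos θ]]; for θ = 225°:
R = [[-√2/2, √2/2], [-√2/2, -√2/2]]
Result: R × [4, -2]ᵀ = [-√2/2·4 + (√2/2)·-2, -√2/2·4 + (-√2/2)·-2]ᵀ = (-4.2426, -1.4142)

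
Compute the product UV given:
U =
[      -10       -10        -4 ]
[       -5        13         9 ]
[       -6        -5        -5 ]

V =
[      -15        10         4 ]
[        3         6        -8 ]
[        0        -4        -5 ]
UV =
[      120      -144        60 ]
[      114        -8      -169 ]
[       75       -70        41 ]

Matrix multiplication: (UV)[i][j] = sum over k of U[i][k] * V[k][j].
  (UV)[0][0] = (-10)*(-15) + (-10)*(3) + (-4)*(0) = 120
  (UV)[0][1] = (-10)*(10) + (-10)*(6) + (-4)*(-4) = -144
  (UV)[0][2] = (-10)*(4) + (-10)*(-8) + (-4)*(-5) = 60
  (UV)[1][0] = (-5)*(-15) + (13)*(3) + (9)*(0) = 114
  (UV)[1][1] = (-5)*(10) + (13)*(6) + (9)*(-4) = -8
  (UV)[1][2] = (-5)*(4) + (13)*(-8) + (9)*(-5) = -169
  (UV)[2][0] = (-6)*(-15) + (-5)*(3) + (-5)*(0) = 75
  (UV)[2][1] = (-6)*(10) + (-5)*(6) + (-5)*(-4) = -70
  (UV)[2][2] = (-6)*(4) + (-5)*(-8) + (-5)*(-5) = 41
UV =
[      120      -144        60 ]
[      114        -8      -169 ]
[       75       -70        41 ]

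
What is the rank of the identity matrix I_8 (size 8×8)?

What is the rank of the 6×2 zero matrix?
rank(I_8) = 8, rank(0) = 0

The identity I_8 has 8 columns that are the standard basis vectors e_1, …, e_8. These are linearly independent, so all 8 columns are pivots and rank(I_8) = 8.
The 6×2 zero matrix has every entry zero, so every row is the zero row and there are no pivots; rank(0) = 0.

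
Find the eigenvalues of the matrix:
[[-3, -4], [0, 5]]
λ = -3 and λ = 5

Characteristic equation: det(A - λI) = 0
λ² - (trace)λ + (det) = 0
λ² - (2)λ + (-15) = 0
λ² - 2λ - 15 = 0
Solving: λ = -3, 5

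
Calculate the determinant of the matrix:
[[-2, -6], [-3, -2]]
-14

For a 2×2 matrix [[a, b], [c, d]], det = ad - bc
det = (-2)(-2) - (-6)(-3) = 4 - 18 = -14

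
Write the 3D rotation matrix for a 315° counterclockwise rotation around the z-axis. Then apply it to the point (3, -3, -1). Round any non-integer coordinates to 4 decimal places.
R = [[√2/2, √2/2, 0], [-√2/2, √2/2, 0], [0, 0, 1]]; R·(3, -3, -1) = (0.0000, -4.2426, -1.0000)

Rotation matrix for 315° around z-axis:
cos(315°) = √2/2, sin(315°) = -√2/2
R = [[√2/2, √2/2, 0], [-√2/2, √2/2, 0], [0, 0, 1]]
Apply to (3, -3, -1): R·[3, -3, -1]ᵀ = (0.0000, -4.2426, -1.0000)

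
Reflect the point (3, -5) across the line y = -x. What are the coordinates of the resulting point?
(5, -3)

Reflection across line y = -x: (3, -5) → (5, -3)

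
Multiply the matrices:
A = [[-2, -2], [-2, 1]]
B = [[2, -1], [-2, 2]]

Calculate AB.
[[0, -2], [-6, 4]]

Each entry (i,j) of AB = sum over k of A[i][k]*B[k][j].
(AB)[0][0] = (-2)*(2) + (-2)*(-2) = 0
(AB)[0][1] = (-2)*(-1) + (-2)*(2) = -2
(AB)[1][0] = (-2)*(2) + (1)*(-2) = -6
(AB)[1][1] = (-2)*(-1) + (1)*(2) = 4
AB = [[0, -2], [-6, 4]]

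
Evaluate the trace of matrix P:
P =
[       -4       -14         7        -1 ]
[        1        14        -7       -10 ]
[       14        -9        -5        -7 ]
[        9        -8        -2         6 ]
tr(P) = -4 + 14 - 5 + 6 = 11

The trace of a square matrix is the sum of its diagonal entries.
Diagonal entries of P: P[0][0] = -4, P[1][1] = 14, P[2][2] = -5, P[3][3] = 6.
tr(P) = -4 + 14 - 5 + 6 = 11.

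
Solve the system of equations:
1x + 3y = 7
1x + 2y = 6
x = 4, y = 1

Use elimination (row reduction):
Equation 1: 1x + 3y = 7.
Equation 2: 1x + 2y = 6.
Multiply Eq1 by 1 and Eq2 by 1: 1x + 3y = 7;  1x + 2y = 6.
Subtract: (-1)y = -1, so y = 1.
Back-substitute into Eq1: 1x + 3*(1) = 7, so x = 4.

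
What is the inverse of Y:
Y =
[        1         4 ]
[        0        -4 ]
det(Y) = -4
Y⁻¹ =
[        1         1 ]
[        0      -1/4 ]

For a 2×2 matrix Y = [[a, b], [c, d]] with det(Y) ≠ 0, Y⁻¹ = (1/det(Y)) * [[d, -b], [-c, a]].
det(Y) = (1)*(-4) - (4)*(0) = -4 - 0 = -4.
Y⁻¹ = (1/-4) * [[-4, -4], [0, 1]].
Dividing each entry by -4 and reducing:
Y⁻¹ =
[        1         1 ]
[        0      -1/4 ]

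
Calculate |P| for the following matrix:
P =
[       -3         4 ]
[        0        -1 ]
det(P) = 3

For a 2×2 matrix [[a, b], [c, d]], det = a*d - b*c.
det(P) = (-3)*(-1) - (4)*(0) = 3 - 0 = 3.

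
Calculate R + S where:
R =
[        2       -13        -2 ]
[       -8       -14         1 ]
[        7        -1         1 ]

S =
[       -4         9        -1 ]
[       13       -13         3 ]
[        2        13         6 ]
R + S =
[       -2        -4        -3 ]
[        5       -27         4 ]
[        9        12         7 ]

Matrix addition is elementwise: (R+S)[i][j] = R[i][j] + S[i][j].
  (R+S)[0][0] = (2) + (-4) = -2
  (R+S)[0][1] = (-13) + (9) = -4
  (R+S)[0][2] = (-2) + (-1) = -3
  (R+S)[1][0] = (-8) + (13) = 5
  (R+S)[1][1] = (-14) + (-13) = -27
  (R+S)[1][2] = (1) + (3) = 4
  (R+S)[2][0] = (7) + (2) = 9
  (R+S)[2][1] = (-1) + (13) = 12
  (R+S)[2][2] = (1) + (6) = 7
R + S =
[       -2        -4        -3 ]
[        5       -27         4 ]
[        9        12         7 ]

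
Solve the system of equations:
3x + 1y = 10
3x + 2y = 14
x = 2, y = 4

Use elimination (row reduction):
Equation 1: 3x + 1y = 10.
Equation 2: 3x + 2y = 14.
Multiply Eq1 by 3 and Eq2 by 3: 9x + 3y = 30;  9x + 6y = 42.
Subtract: (3)y = 12, so y = 4.
Back-substitute into Eq1: 3x + 1*(4) = 10, so x = 2.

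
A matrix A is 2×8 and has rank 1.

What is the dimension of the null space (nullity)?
7

The rank-nullity theorem for an m×n matrix states:
rank(A) + nullity(A) = n (the number of columns).
Here n = 8 and rank(A) = 1, so nullity(A) = 8 - 1 = 7.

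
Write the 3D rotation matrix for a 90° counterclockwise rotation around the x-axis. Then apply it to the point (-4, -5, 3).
R = [[1, 0, 0], [0, 0, -1], [0, 1, 0]]; R·(-4, -5, 3) = (-4, -3, -5)

Rotation matrix for 90° around x-axis:
cos(90°) = 0, sin(90°) = 1
R = [[1, 0, 0], [0, 0, -1], [0, 1, 0]]
Apply to (-4, -5, 3): R·[-4, -5, 3]ᵀ = (-4, -3, -5)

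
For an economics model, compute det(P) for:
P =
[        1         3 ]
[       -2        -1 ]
det(P) = 5

For a 2×2 matrix [[a, b], [c, d]], det = a*d - b*c.
det(P) = (1)*(-1) - (3)*(-2) = -1 + 6 = 5.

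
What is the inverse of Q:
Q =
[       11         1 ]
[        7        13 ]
det(Q) = 136
Q⁻¹ =
[   13/136    -1/136 ]
[   -7/136    11/136 ]

For a 2×2 matrix Q = [[a, b], [c, d]] with det(Q) ≠ 0, Q⁻¹ = (1/det(Q)) * [[d, -b], [-c, a]].
det(Q) = (11)*(13) - (1)*(7) = 143 - 7 = 136.
Q⁻¹ = (1/136) * [[13, -1], [-7, 11]].
Dividing each entry by 136 and reducing:
Q⁻¹ =
[   13/136    -1/136 ]
[   -7/136    11/136 ]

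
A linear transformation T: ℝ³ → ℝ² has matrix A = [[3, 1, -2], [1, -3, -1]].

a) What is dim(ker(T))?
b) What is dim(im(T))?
dim(ker) = 1, dim(im) = 2

The two rows are not scalar multiples of one another (no single k satisfies row 2 = k × row 1), so they are linearly independent.
Thus rank(A) = 2.
dim(im(T)) = rank(A) = 2.
By the rank-nullity theorem applied to T: ℝ³ → ℝ², rank(A) + nullity(A) = 3 (the domain dimension), so dim(ker(T)) = 3 - 2 = 1.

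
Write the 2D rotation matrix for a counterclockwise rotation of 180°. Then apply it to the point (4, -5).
R = [[-1, 0], [0, -1]]; R·(4, -5) = (-4, 5)

Rotation matrix formula: R(θ) = [[cos θ, -sin θ], [sin θ, cos θ]]
For θ = 180°:
cos(180°) = -1
sin(180°) = 0
R = [[-1, 0], [0, -1]]
Apply to (4, -5): [-1·4 + (0)·-5, 0·4 + -1·-5] = (-4, 5)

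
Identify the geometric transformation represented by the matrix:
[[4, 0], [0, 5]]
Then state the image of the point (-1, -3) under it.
non-uniform scaling by (4, 5); image of (-1, -3) is (-4, -15)

This is diagonal with distinct entries, so it scales the x-axis by 4 and the y-axis by 5.
The matrix [[4, 0], [0, 5]] represents: non-uniform scaling by (4, 5).
Applying it to (-1, -3): [4·-1 + 0·-3, 0·-1 + 5·-3] = (-4, -15).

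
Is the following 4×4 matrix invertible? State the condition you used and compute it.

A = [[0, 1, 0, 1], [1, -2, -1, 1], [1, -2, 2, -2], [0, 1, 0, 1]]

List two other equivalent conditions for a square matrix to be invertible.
No, not invertible; det(A) = 0 (two rows are equal, so the rows are linearly dependent). Equivalent conditions (failing for this A): rank(A) < 4; Ax = 0 has non-trivial solutions; 0 is an eigenvalue; the columns are linearly dependent.

To check invertibility, compute det(A).
In this matrix, row 0 and the last row are identical, so one row is a scalar multiple of another and the rows are linearly dependent.
A matrix with linearly dependent rows has det = 0 and is not invertible.
Equivalent failed conditions:
- rank(A) < 4.
- Ax = 0 has non-trivial solutions.
- 0 is an eigenvalue.
- The columns are linearly dependent.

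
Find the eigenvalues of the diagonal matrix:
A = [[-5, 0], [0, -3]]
λ₁ = -5, λ₂ = -3

The characteristic polynomial of A is det(A - λI) = (-5 - λ)(-3 - λ) = 0.
The roots are λ = -5 and λ = -3, so the eigenvalues are the diagonal entries.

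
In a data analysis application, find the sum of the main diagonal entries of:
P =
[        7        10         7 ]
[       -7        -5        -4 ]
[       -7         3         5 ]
tr(P) = 7 - 5 + 5 = 7

The trace of a square matrix is the sum of its diagonal entries.
Diagonal entries of P: P[0][0] = 7, P[1][1] = -5, P[2][2] = 5.
tr(P) = 7 - 5 + 5 = 7.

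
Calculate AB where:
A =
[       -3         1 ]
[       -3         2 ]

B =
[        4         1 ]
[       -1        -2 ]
AB =
[      -13        -5 ]
[      -14        -7 ]

Matrix multiplication: (AB)[i][j] = sum over k of A[i][k] * B[k][j].
  (AB)[0][0] = (-3)*(4) + (1)*(-1) = -13
  (AB)[0][1] = (-3)*(1) + (1)*(-2) = -5
  (AB)[1][0] = (-3)*(4) + (2)*(-1) = -14
  (AB)[1][1] = (-3)*(1) + (2)*(-2) = -7
AB =
[      -13        -5 ]
[      -14        -7 ]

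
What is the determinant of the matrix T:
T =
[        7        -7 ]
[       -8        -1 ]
det(T) = -63

For a 2×2 matrix [[a, b], [c, d]], det = a*d - b*c.
det(T) = (7)*(-1) - (-7)*(-8) = -7 - 56 = -63.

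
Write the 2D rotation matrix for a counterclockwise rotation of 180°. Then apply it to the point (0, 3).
R = [[-1, 0], [0, -1]]; R·(0, 3) = (0, -3)

Rotation matrix formula: R(θ) = [[cos θ, -sin θ], [sin θ, cos θ]]
For θ = 180°:
cos(180°) = -1
sin(180°) = 0
R = [[-1, 0], [0, -1]]
Apply to (0, 3): [-1·0 + (0)·3, 0·0 + -1·3] = (0, -3)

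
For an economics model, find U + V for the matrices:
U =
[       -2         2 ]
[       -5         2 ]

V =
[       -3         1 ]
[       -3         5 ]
U + V =
[       -5         3 ]
[       -8         7 ]

Matrix addition is elementwise: (U+V)[i][j] = U[i][j] + V[i][j].
  (U+V)[0][0] = (-2) + (-3) = -5
  (U+V)[0][1] = (2) + (1) = 3
  (U+V)[1][0] = (-5) + (-3) = -8
  (U+V)[1][1] = (2) + (5) = 7
U + V =
[       -5         3 ]
[       -8         7 ]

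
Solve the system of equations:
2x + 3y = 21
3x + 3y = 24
x = 3, y = 5

Use elimination (row reduction):
Equation 1: 2x + 3y = 21.
Equation 2: 3x + 3y = 24.
Multiply Eq1 by 3 and Eq2 by 2: 6x + 9y = 63;  6x + 6y = 48.
Subtract: (-3)y = -15, so y = 5.
Back-substitute into Eq1: 2x + 3*(5) = 21, so x = 3.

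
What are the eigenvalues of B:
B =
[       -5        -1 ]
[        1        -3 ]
λ = -4, -4

Solve det(B - λI) = 0. For a 2×2 matrix the characteristic equation is λ² - (trace)λ + det = 0.
trace(B) = a + d = -5 - 3 = -8.
det(B) = a*d - b*c = (-5)*(-3) - (-1)*(1) = 15 + 1 = 16.
Characteristic equation: λ² - (-8)λ + (16) = 0.
Discriminant = (-8)² - 4*(16) = 64 - 64 = 0.
λ = (-8 ± √0) / 2 = (-8 ± 0) / 2 = -4, -4.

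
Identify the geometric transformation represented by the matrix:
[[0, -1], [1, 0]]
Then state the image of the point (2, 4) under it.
rotation by 90° counterclockwise; image of (2, 4) is (-4, 2)

This matches the form [[cos θ, -sin θ], [sin θ, cos θ]] of a rotation matrix; reading off cos θ and sin θ gives the angle.
The matrix [[0, -1], [1, 0]] represents: rotation by 90° counterclockwise.
Applying it to (2, 4): [0·2 + -1·4, 1·2 + 0·4] = (-4, 2).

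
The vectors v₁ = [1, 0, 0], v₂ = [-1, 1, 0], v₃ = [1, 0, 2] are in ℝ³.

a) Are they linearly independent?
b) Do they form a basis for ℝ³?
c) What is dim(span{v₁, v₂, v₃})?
Yes independent, yes basis, dim = 3

Stack v₁, v₂, v₃ as rows of a 3×3 matrix.
[[1, 0, 0]; [-1, 1, 0]; [1, 0, 2]] is already lower triangular with nonzero diagonal entries (1, 1, 2), so its determinant is the product of the diagonal entries, det = (1)·(1)·(2) = 2 ≠ 0, and the rows are linearly independent.
Three linearly independent vectors in ℝ³ form a basis for ℝ³, so dim(span{v₁,v₂,v₃}) = 3.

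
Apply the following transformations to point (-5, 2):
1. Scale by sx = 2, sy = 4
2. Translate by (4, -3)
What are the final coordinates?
(-6, 5)

Step 1: Scale (-5, 2) by (sx, sy) = (2, 4) → (-10, 8)
Step 2: Translate by (4, -3) → (-6, 5)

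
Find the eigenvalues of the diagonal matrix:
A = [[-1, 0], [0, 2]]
λ₁ = -1, λ₂ = 2

The characteristic polynomial of A is det(A - λI) = (-1 - λ)(2 - λ) = 0.
The roots are λ = -1 and λ = 2, so the eigenvalues are the diagonal entries.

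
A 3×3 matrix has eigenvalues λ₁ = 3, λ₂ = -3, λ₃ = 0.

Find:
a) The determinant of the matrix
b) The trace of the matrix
det = 0, trace = 0

Two standard eigenvalue identities:
- det(A) equals the product of the eigenvalues (counted with multiplicity).
- trace(A) equals the sum of the eigenvalues.
det(A) = (3)*(-3)*(0) = 0.
trace(A) = 3 - 3 + 0 = 0.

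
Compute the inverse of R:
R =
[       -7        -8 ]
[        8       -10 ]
det(R) = 134
R⁻¹ =
[    -5/67      4/67 ]
[    -4/67    -7/134 ]

For a 2×2 matrix R = [[a, b], [c, d]] with det(R) ≠ 0, R⁻¹ = (1/det(R)) * [[d, -b], [-c, a]].
det(R) = (-7)*(-10) - (-8)*(8) = 70 + 64 = 134.
R⁻¹ = (1/134) * [[-10, 8], [-8, -7]].
Dividing each entry by 134 and reducing:
R⁻¹ =
[    -5/67      4/67 ]
[    -4/67    -7/134 ]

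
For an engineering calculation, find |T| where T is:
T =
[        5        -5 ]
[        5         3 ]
det(T) = 40

For a 2×2 matrix [[a, b], [c, d]], det = a*d - b*c.
det(T) = (5)*(3) - (-5)*(5) = 15 + 25 = 40.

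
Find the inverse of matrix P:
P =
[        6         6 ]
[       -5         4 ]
det(P) = 54
P⁻¹ =
[     2/27      -1/9 ]
[     5/54       1/9 ]

For a 2×2 matrix P = [[a, b], [c, d]] with det(P) ≠ 0, P⁻¹ = (1/det(P)) * [[d, -b], [-c, a]].
det(P) = (6)*(4) - (6)*(-5) = 24 + 30 = 54.
P⁻¹ = (1/54) * [[4, -6], [5, 6]].
Dividing each entry by 54 and reducing:
P⁻¹ =
[     2/27      -1/9 ]
[     5/54       1/9 ]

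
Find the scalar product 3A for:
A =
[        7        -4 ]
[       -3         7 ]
3A =
[       21       -12 ]
[       -9        21 ]

Scalar multiplication is elementwise: (3A)[i][j] = 3 * A[i][j].
  (3A)[0][0] = 3 * (7) = 21
  (3A)[0][1] = 3 * (-4) = -12
  (3A)[1][0] = 3 * (-3) = -9
  (3A)[1][1] = 3 * (7) = 21
3A =
[       21       -12 ]
[       -9        21 ]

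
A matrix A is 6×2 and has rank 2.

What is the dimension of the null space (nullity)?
0

The rank-nullity theorem for an m×n matrix states:
rank(A) + nullity(A) = n (the number of columns).
Here n = 2 and rank(A) = 2, so nullity(A) = 2 - 2 = 0.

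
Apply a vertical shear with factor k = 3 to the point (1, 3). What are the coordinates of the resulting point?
(1, 6)

Shear matrix for vertical shear with factor k = 3:
[[1, 0], [3, 1]]
Result: (1, 3) → (1, 6)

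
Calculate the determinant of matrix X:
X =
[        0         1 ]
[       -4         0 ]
det(X) = 4

For a 2×2 matrix [[a, b], [c, d]], det = a*d - b*c.
det(X) = (0)*(0) - (1)*(-4) = 0 + 4 = 4.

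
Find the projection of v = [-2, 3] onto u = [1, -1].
[-5/2, 5/2]

The projection of v onto u is proj_u(v) = ((v·u) / (u·u)) · u.
v·u = (-2)*(1) + (3)*(-1) = -5.
u·u = (1)*(1) + (-1)*(-1) = 2.
coefficient = -5 / 2 = -5/2.
proj_u(v) = -5/2 · [1, -1] = [-5/2, 5/2].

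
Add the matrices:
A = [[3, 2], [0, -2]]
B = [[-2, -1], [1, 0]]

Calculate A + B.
[[1, 1], [1, -2]]

Add corresponding elements:
(3)+(-2)=1
(2)+(-1)=1
(0)+(1)=1
(-2)+(0)=-2
A + B = [[1, 1], [1, -2]]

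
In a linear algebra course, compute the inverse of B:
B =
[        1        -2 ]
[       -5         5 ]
det(B) = -5
B⁻¹ =
[       -1      -2/5 ]
[       -1      -1/5 ]

For a 2×2 matrix B = [[a, b], [c, d]] with det(B) ≠ 0, B⁻¹ = (1/det(B)) * [[d, -b], [-c, a]].
det(B) = (1)*(5) - (-2)*(-5) = 5 - 10 = -5.
B⁻¹ = (1/-5) * [[5, 2], [5, 1]].
Dividing each entry by -5 and reducing:
B⁻¹ =
[       -1      -2/5 ]
[       -1      -1/5 ]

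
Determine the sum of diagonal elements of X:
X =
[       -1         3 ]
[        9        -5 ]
tr(X) = -1 - 5 = -6

The trace of a square matrix is the sum of its diagonal entries.
Diagonal entries of X: X[0][0] = -1, X[1][1] = -5.
tr(X) = -1 - 5 = -6.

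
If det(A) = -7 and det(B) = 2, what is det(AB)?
-14

Use the multiplicative property of determinants: det(AB) = det(A)*det(B).
det(AB) = (-7)*(2) = -14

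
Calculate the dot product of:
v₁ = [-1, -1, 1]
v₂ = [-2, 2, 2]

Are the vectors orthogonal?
2, No

The dot product is the sum of products of corresponding components.
v₁·v₂ = (-1)*(-2) + (-1)*(2) + (1)*(2) = 2 - 2 + 2 = 2.
Two vectors are orthogonal iff their dot product is 0; here the dot product is 2, so the vectors are not orthogonal.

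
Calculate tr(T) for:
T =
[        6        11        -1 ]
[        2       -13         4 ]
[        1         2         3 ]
tr(T) = 6 - 13 + 3 = -4

The trace of a square matrix is the sum of its diagonal entries.
Diagonal entries of T: T[0][0] = 6, T[1][1] = -13, T[2][2] = 3.
tr(T) = 6 - 13 + 3 = -4.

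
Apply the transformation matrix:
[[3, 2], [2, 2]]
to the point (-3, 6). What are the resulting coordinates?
(3, 6)

Matrix multiplication:
[[3, 2], [2, 2]] × [-3, 6]ᵀ
= [3×-3 + 2×6, 2×-3 + 2×6]ᵀ
= [3.0000, 6.0000]ᵀ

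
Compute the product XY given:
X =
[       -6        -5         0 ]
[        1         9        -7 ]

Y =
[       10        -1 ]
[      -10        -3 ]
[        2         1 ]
XY =
[      -10        21 ]
[      -94       -35 ]

Matrix multiplication: (XY)[i][j] = sum over k of X[i][k] * Y[k][j].
  (XY)[0][0] = (-6)*(10) + (-5)*(-10) + (0)*(2) = -10
  (XY)[0][1] = (-6)*(-1) + (-5)*(-3) + (0)*(1) = 21
  (XY)[1][0] = (1)*(10) + (9)*(-10) + (-7)*(2) = -94
  (XY)[1][1] = (1)*(-1) + (9)*(-3) + (-7)*(1) = -35
XY =
[      -10        21 ]
[      -94       -35 ]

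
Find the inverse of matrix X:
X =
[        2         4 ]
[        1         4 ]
det(X) = 4
X⁻¹ =
[        1        -1 ]
[     -1/4       1/2 ]

For a 2×2 matrix X = [[a, b], [c, d]] with det(X) ≠ 0, X⁻¹ = (1/det(X)) * [[d, -b], [-c, a]].
det(X) = (2)*(4) - (4)*(1) = 8 - 4 = 4.
X⁻¹ = (1/4) * [[4, -4], [-1, 2]].
Dividing each entry by 4 and reducing:
X⁻¹ =
[        1        -1 ]
[     -1/4       1/2 ]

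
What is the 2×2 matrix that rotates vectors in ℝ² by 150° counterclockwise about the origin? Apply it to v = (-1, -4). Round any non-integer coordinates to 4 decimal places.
R = [[-√3/2, -1/2], [1/2, -√3/2]]; R·v = (2.8660, 2.9641)

A counterclockwise rotation by angle θ in ℝ² has matrix R(θ) = [[cos θ, -sin θ], [sin θ, cos θ]].
For θ = 150°: cos θ = -√3/2, sin θ = 1/2.
R(150°) = [[-√3/2, -1/2], [1/2, -√3/2]].
R·v = [-√3/2·-1 + (-1/2)·-4, 1/2·-1 + -√3/2·-4] = (2.8660, 2.9641).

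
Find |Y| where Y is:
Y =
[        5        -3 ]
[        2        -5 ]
det(Y) = -19

For a 2×2 matrix [[a, b], [c, d]], det = a*d - b*c.
det(Y) = (5)*(-5) - (-3)*(2) = -25 + 6 = -19.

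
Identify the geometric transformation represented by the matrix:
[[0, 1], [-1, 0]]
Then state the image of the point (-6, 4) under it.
rotation by 90° clockwise (i.e., 270° counterclockwise); image of (-6, 4) is (4, 6)

This matches the form [[cos θ, -sin θ], [sin θ, cos θ]] of a rotation matrix; reading off cos θ and sin θ gives the angle.
The matrix [[0, 1], [-1, 0]] represents: rotation by 90° clockwise (i.e., 270° counterclockwise).
Applying it to (-6, 4): [0·-6 + 1·4, -1·-6 + 0·4] = (4, 6).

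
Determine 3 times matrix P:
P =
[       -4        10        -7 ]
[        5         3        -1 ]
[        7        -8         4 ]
3P =
[      -12        30       -21 ]
[       15         9        -3 ]
[       21       -24        12 ]

Scalar multiplication is elementwise: (3P)[i][j] = 3 * P[i][j].
  (3P)[0][0] = 3 * (-4) = -12
  (3P)[0][1] = 3 * (10) = 30
  (3P)[0][2] = 3 * (-7) = -21
  (3P)[1][0] = 3 * (5) = 15
  (3P)[1][1] = 3 * (3) = 9
  (3P)[1][2] = 3 * (-1) = -3
  (3P)[2][0] = 3 * (7) = 21
  (3P)[2][1] = 3 * (-8) = -24
  (3P)[2][2] = 3 * (4) = 12
3P =
[      -12        30       -21 ]
[       15         9        -3 ]
[       21       -24        12 ]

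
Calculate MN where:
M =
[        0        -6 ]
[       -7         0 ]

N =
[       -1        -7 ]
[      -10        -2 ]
MN =
[       60        12 ]
[        7        49 ]

Matrix multiplication: (MN)[i][j] = sum over k of M[i][k] * N[k][j].
  (MN)[0][0] = (0)*(-1) + (-6)*(-10) = 60
  (MN)[0][1] = (0)*(-7) + (-6)*(-2) = 12
  (MN)[1][0] = (-7)*(-1) + (0)*(-10) = 7
  (MN)[1][1] = (-7)*(-7) + (0)*(-2) = 49
MN =
[       60        12 ]
[        7        49 ]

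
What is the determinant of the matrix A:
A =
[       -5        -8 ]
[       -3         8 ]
det(A) = -64

For a 2×2 matrix [[a, b], [c, d]], det = a*d - b*c.
det(A) = (-5)*(8) - (-8)*(-3) = -40 - 24 = -64.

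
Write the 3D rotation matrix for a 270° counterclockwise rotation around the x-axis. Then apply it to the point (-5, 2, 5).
R = [[1, 0, 0], [0, 0, 1], [0, -1, 0]]; R·(-5, 2, 5) = (-5, 5, -2)

Rotation matrix for 270° around x-axis:
cos(270°) = 0, sin(270°) = -1
R = [[1, 0, 0], [0, 0, 1], [0, -1, 0]]
Apply to (-5, 2, 5): R·[-5, 2, 5]ᵀ = (-5, 5, -2)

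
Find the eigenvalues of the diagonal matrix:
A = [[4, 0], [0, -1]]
λ₁ = 4, λ₂ = -1

The characteristic polynomial of A is det(A - λI) = (4 - λ)(-1 - λ) = 0.
The roots are λ = 4 and λ = -1, so the eigenvalues are the diagonal entries.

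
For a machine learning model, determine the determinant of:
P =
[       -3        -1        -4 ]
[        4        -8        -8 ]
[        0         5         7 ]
det(P) = -4

Expand along row 0 (cofactor expansion): det(P) = a*(e*i - f*h) - b*(d*i - f*g) + c*(d*h - e*g), where the 3×3 is [[a, b, c], [d, e, f], [g, h, i]].
Minor M_00 = (-8)*(7) - (-8)*(5) = -56 + 40 = -16.
Minor M_01 = (4)*(7) - (-8)*(0) = 28 - 0 = 28.
Minor M_02 = (4)*(5) - (-8)*(0) = 20 - 0 = 20.
det(P) = (-3)*(-16) - (-1)*(28) + (-4)*(20) = 48 + 28 - 80 = -4.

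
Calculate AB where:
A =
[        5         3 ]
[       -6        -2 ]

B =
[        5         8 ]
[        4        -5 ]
AB =
[       37        25 ]
[      -38       -38 ]

Matrix multiplication: (AB)[i][j] = sum over k of A[i][k] * B[k][j].
  (AB)[0][0] = (5)*(5) + (3)*(4) = 37
  (AB)[0][1] = (5)*(8) + (3)*(-5) = 25
  (AB)[1][0] = (-6)*(5) + (-2)*(4) = -38
  (AB)[1][1] = (-6)*(8) + (-2)*(-5) = -38
AB =
[       37        25 ]
[      -38       -38 ]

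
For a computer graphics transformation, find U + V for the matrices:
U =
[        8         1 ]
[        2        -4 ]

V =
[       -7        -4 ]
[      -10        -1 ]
U + V =
[        1        -3 ]
[       -8        -5 ]

Matrix addition is elementwise: (U+V)[i][j] = U[i][j] + V[i][j].
  (U+V)[0][0] = (8) + (-7) = 1
  (U+V)[0][1] = (1) + (-4) = -3
  (U+V)[1][0] = (2) + (-10) = -8
  (U+V)[1][1] = (-4) + (-1) = -5
U + V =
[        1        -3 ]
[       -8        -5 ]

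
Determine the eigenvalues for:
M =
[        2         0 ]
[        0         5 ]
λ = 2, 5

Solve det(M - λI) = 0. For a 2×2 matrix the characteristic equation is λ² - (trace)λ + det = 0.
trace(M) = a + d = 2 + 5 = 7.
det(M) = a*d - b*c = (2)*(5) - (0)*(0) = 10 - 0 = 10.
Characteristic equation: λ² - (7)λ + (10) = 0.
Discriminant = (7)² - 4*(10) = 49 - 40 = 9.
λ = (7 ± √9) / 2 = (7 ± 3) / 2 = 2, 5.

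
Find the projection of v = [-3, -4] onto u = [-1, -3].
[-3/2, -9/2]

The projection of v onto u is proj_u(v) = ((v·u) / (u·u)) · u.
v·u = (-3)*(-1) + (-4)*(-3) = 15.
u·u = (-1)*(-1) + (-3)*(-3) = 10.
coefficient = 15 / 10 = 3/2.
proj_u(v) = 3/2 · [-1, -3] = [-3/2, -9/2].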